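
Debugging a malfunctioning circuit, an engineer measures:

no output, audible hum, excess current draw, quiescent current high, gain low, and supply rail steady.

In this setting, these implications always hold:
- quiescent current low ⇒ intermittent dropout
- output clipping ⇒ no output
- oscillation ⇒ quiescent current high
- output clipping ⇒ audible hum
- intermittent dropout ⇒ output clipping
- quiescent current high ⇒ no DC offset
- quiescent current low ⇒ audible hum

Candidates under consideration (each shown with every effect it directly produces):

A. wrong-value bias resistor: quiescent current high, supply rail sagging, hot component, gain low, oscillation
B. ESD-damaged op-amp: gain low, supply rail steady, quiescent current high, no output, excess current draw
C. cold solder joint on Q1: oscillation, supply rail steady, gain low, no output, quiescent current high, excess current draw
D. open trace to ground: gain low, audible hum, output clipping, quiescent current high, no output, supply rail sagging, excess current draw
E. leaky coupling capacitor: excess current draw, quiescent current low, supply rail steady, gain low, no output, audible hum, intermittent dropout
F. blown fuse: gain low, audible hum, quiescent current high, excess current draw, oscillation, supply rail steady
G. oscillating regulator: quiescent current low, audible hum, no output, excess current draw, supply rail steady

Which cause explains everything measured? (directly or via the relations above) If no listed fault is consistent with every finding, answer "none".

none

Testing each hypothesis:
(A) wrong-value bias resistor — fails on no output, audible hum, excess current draw, supply rail steady (predicts supply rail sagging, not supply rail steady)
(B) ESD-damaged op-amp — does not account for audible hum
(C) cold solder joint on Q1 — does not account for audible hum
(D) open trace to ground — no output ✓; audible hum ✓; excess current draw ✓; quiescent current high ✓; gain low ✓; supply rail steady ✗
(E) leaky coupling capacitor — fails on quiescent current high (predicts quiescent current low, not quiescent current high)
(F) blown fuse — no output ✗; audible hum ✓; excess current draw ✓; quiescent current high ✓; gain low ✓; supply rail steady ✓
(G) oscillating regulator — fails on quiescent current high, gain low (predicts quiescent current low, not quiescent current high)
Every candidate fails on at least one observation.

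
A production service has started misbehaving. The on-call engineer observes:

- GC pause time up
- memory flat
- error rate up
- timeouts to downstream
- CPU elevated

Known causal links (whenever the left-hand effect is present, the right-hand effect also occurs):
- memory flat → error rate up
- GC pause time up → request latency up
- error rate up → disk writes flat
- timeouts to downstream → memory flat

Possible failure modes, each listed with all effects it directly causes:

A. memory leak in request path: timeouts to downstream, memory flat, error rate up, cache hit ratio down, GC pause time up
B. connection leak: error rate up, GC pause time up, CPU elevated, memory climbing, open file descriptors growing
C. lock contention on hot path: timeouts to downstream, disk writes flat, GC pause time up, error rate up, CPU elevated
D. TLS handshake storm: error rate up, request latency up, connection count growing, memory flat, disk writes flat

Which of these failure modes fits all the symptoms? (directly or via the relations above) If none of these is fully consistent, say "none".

Testing each hypothesis:
(A) memory leak in request path — GC pause time up match; memory flat match; error rate up match; timeouts to downstream match; CPU elevated miss
(B) connection leak — GC pause time up match; memory flat miss; error rate up match; timeouts to downstream miss; CPU elevated match
(C) lock contention on hot path — accounts for every observation (memory flat through timeouts to downstream → memory flat)
(D) TLS handshake storm — does not account for GC pause time up, timeouts to downstream, CPU elevated
Only (C) is consistent with every observation.

C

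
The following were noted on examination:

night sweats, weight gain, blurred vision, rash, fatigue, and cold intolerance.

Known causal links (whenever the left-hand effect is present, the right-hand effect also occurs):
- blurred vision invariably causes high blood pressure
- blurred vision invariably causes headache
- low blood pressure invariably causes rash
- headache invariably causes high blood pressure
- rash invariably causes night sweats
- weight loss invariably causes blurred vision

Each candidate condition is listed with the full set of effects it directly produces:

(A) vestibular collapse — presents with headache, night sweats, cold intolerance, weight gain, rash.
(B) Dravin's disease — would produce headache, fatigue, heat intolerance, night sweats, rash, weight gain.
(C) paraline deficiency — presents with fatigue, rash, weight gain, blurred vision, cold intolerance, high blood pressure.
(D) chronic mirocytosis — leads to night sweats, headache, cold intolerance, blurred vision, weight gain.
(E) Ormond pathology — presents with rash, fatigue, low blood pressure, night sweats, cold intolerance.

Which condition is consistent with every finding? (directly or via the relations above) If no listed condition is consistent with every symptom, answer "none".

Checking each candidate against the observations:
(A) vestibular collapse — does not account for blurred vision, fatigue
(B) Dravin's disease — night sweats yes; weight gain yes; blurred vision NO; rash yes; fatigue yes; cold intolerance NO
(C) paraline deficiency — accounts for every observation (night sweats by rash → night sweats)
(D) chronic mirocytosis — night sweats yes; weight gain yes; blurred vision yes; rash NO; fatigue NO; cold intolerance yes
(E) Ormond pathology — night sweats yes; weight gain NO; blurred vision NO; rash yes; fatigue yes; cold intolerance yes
Only (C) is consistent with every observation.

C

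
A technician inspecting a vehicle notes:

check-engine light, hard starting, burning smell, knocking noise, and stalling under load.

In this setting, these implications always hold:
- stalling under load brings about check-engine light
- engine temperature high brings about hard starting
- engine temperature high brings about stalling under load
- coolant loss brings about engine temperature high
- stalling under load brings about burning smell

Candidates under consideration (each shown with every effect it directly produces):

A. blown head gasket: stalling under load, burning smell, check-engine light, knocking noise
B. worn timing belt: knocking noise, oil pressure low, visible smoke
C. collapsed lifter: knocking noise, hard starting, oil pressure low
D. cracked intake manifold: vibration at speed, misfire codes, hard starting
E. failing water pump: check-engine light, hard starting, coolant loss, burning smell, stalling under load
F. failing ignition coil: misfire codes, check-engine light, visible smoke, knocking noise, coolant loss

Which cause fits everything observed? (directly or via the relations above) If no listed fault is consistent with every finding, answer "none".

F

Checking each candidate against the observations:
(A) blown head gasket — check-engine light yes; hard starting NO; burning smell yes; knocking noise yes; stalling under load yes
(B) worn timing belt — check-engine light NO; hard starting NO; burning smell NO; knocking noise yes; stalling under load NO
(C) collapsed lifter — does not account for check-engine light, burning smell, stalling under load
(D) cracked intake manifold — check-engine light NO; hard starting yes; burning smell NO; knocking noise NO; stalling under load NO
(E) failing water pump — does not account for knocking noise
(F) failing ignition coil — accounts for every observation (hard starting via coolant loss → engine temperature high → hard starting)
Only (F) is consistent with every observation.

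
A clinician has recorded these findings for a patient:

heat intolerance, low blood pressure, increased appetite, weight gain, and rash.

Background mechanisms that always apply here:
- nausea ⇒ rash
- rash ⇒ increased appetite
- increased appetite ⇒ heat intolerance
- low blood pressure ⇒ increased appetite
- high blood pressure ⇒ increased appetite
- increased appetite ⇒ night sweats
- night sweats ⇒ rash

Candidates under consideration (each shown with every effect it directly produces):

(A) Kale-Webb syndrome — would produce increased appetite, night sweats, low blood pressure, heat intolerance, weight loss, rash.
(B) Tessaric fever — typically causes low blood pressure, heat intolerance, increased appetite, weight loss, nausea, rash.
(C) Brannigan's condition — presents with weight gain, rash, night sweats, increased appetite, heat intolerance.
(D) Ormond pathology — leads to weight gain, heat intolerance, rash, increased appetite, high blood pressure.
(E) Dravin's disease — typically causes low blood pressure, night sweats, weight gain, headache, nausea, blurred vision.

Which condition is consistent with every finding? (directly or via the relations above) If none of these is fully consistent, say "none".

For each candidate, compare predicted effects to what was observed:
(A) Kale-Webb syndrome — fails on weight gain (predicts weight loss, not weight gain)
(B) Tessaric fever — heat intolerance ✓; low blood pressure ✓; increased appetite ✓; weight gain ✗; rash ✓
(C) Brannigan's condition — heat intolerance ✓; low blood pressure ✗; increased appetite ✓; weight gain ✓; rash ✓
(D) Ormond pathology — heat intolerance ✓; low blood pressure ✗; increased appetite ✓; weight gain ✓; rash ✓
(E) Dravin's disease — heat intolerance ✓ (by low blood pressure → increased appetite → heat intolerance); low blood pressure ✓; increased appetite ✓ (by low blood pressure → increased appetite); weight gain ✓; rash ✓ (by nausea → rash)
Only (E) is consistent with every observation.

E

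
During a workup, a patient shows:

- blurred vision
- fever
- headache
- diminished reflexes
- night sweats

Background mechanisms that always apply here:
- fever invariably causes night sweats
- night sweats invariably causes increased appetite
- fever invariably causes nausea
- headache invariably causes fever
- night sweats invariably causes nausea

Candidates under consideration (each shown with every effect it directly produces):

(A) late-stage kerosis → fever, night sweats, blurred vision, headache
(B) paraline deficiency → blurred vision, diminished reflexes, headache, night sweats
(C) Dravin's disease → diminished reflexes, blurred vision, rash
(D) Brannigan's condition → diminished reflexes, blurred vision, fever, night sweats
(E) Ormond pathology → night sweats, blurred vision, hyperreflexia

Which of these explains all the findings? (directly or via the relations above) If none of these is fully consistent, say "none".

Per-candidate check:
(A) late-stage kerosis — blurred vision yes; fever yes; headache yes; diminished reflexes NO; night sweats yes
(B) paraline deficiency — blurred vision yes; fever yes (by headache → fever); headache yes; diminished reflexes yes; night sweats yes
(C) Dravin's disease — does not account for fever, headache, night sweats
(D) Brannigan's condition — blurred vision yes; fever yes; headache NO; diminished reflexes yes; night sweats yes
(E) Ormond pathology — blurred vision yes; fever NO; headache NO; diminished reflexes NO; night sweats yes
(B) is the only candidate with no mismatches.

B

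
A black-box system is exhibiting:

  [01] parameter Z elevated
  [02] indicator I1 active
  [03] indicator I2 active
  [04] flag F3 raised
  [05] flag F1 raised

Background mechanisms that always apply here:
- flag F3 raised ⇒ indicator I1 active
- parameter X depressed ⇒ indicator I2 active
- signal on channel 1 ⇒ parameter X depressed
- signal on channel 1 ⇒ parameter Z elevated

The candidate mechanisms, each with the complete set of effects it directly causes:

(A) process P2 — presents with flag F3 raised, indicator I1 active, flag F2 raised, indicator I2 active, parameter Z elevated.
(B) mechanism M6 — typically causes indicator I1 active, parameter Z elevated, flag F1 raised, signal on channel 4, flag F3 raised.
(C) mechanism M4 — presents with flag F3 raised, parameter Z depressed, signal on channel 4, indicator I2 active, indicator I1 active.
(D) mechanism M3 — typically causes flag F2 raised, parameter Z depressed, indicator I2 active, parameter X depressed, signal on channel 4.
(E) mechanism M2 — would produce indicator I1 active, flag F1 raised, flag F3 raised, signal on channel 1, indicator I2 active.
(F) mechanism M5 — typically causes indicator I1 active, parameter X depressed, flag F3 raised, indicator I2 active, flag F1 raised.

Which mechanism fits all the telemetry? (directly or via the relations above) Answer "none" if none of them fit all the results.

E

Testing each hypothesis:
(A) process P2 — does not account for flag F1 raised
(B) mechanism M6 — does not account for indicator I2 active
(C) mechanism M4 — parameter Z elevated ✗; indicator I1 active ✓; indicator I2 active ✓; flag F3 raised ✓; flag F1 raised ✗
(D) mechanism M3 — parameter Z elevated ✗; indicator I1 active ✗; indicator I2 active ✓; flag F3 raised ✗; flag F1 raised ✗
(E) mechanism M2 — accounts for every observation (parameter Z elevated via signal on channel 1 → parameter Z elevated)
(F) mechanism M5 — parameter Z elevated ✗; indicator I1 active ✓; indicator I2 active ✓; flag F3 raised ✓; flag F1 raised ✓
(E) alone accounts for all the evidence.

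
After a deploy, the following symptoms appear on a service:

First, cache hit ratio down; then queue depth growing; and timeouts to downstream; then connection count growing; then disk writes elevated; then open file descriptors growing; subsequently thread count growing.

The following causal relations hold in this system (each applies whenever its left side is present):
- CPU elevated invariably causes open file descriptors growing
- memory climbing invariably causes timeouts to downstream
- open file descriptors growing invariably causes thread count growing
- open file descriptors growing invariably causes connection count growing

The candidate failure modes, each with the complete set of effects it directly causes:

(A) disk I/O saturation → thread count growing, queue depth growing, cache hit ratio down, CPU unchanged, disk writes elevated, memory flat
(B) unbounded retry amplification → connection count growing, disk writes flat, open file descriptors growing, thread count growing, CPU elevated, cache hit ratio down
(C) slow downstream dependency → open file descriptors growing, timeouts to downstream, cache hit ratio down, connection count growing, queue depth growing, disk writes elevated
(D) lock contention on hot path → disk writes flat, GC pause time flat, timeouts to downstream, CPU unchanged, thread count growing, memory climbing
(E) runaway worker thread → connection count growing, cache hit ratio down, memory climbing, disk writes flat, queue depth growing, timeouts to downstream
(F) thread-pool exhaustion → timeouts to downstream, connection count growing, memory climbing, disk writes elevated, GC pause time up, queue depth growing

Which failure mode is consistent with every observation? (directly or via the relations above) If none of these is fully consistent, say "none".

C

Per-candidate check:
(A) disk I/O saturation — does not account for timeouts to downstream, connection count growing, open file descriptors growing
(B) unbounded retry amplification — cache hit ratio down match; queue depth growing miss; timeouts to downstream miss; connection count growing match; disk writes elevated miss; open file descriptors growing match; thread count growing match
(C) slow downstream dependency — accounts for every observation (thread count growing by open file descriptors growing → thread count growing)
(D) lock contention on hot path — cache hit ratio down miss; queue depth growing miss; timeouts to downstream match; connection count growing miss; disk writes elevated miss; open file descriptors growing miss; thread count growing match
(E) runaway worker thread — fails on disk writes elevated, open file descriptors growing, thread count growing (predicts disk writes flat, not disk writes elevated)
(F) thread-pool exhaustion — cache hit ratio down miss; queue depth growing match; timeouts to downstream match; connection count growing match; disk writes elevated match; open file descriptors growing miss; thread count growing miss
(C) is the only candidate with no mismatches.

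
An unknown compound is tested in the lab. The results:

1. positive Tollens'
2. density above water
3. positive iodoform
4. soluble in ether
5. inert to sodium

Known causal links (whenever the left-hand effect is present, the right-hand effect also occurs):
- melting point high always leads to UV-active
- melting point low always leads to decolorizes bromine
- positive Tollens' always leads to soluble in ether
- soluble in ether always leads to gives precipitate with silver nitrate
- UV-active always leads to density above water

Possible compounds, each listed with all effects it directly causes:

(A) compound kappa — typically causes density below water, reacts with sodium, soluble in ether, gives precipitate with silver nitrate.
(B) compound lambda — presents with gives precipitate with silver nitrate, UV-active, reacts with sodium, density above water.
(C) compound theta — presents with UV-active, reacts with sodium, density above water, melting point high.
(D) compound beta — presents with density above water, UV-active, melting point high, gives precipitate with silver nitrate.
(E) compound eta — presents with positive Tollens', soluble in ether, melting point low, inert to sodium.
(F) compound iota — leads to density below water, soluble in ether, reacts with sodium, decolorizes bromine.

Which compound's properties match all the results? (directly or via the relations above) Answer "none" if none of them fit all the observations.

none

Checking each candidate against the observations:
(A) compound kappa — positive Tollens' miss; density above water miss; positive iodoform miss; soluble in ether match; inert to sodium miss
(B) compound lambda — positive Tollens' miss; density above water match; positive iodoform miss; soluble in ether miss; inert to sodium miss
(C) compound theta — positive Tollens' miss; density above water match; positive iodoform miss; soluble in ether miss; inert to sodium miss
(D) compound beta — does not account for positive Tollens', positive iodoform, soluble in ether, inert to sodium
(E) compound eta — positive Tollens' match; density above water miss; positive iodoform miss; soluble in ether match; inert to sodium match
(F) compound iota — fails on positive Tollens', density above water, positive iodoform, inert to sodium (predicts density below water, not density above water; predicts reacts with sodium, not inert to sodium)
None of the listed candidates fits everything.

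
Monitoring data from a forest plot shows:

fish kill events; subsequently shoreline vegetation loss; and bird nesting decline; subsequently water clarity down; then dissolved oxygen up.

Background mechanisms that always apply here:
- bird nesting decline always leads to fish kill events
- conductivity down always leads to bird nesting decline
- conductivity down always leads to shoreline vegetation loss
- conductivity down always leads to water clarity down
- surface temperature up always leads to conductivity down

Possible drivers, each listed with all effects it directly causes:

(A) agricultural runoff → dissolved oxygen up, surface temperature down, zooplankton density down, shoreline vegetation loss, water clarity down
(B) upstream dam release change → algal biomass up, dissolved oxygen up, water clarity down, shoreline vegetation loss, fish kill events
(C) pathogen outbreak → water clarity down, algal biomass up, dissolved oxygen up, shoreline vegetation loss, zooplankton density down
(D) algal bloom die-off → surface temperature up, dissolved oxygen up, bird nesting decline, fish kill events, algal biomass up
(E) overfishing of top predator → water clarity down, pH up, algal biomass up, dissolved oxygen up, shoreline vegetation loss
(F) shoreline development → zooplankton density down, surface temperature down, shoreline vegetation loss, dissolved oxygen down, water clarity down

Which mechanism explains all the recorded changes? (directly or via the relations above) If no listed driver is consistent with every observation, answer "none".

D

For each candidate, compare predicted effects to what was observed:
(A) agricultural runoff — fish kill events ✗; shoreline vegetation loss ✓; bird nesting decline ✗; water clarity down ✓; dissolved oxygen up ✓
(B) upstream dam release change — fish kill events ✓; shoreline vegetation loss ✓; bird nesting decline ✗; water clarity down ✓; dissolved oxygen up ✓
(C) pathogen outbreak — does not account for fish kill events, bird nesting decline
(D) algal bloom die-off — fish kill events ✓; shoreline vegetation loss ✓ (by surface temperature up → conductivity down → shoreline vegetation loss); bird nesting decline ✓; water clarity down ✓ (by surface temperature up → conductivity down → water clarity down); dissolved oxygen up ✓
(E) overfishing of top predator — does not account for fish kill events, bird nesting decline
(F) shoreline development — fish kill events ✗; shoreline vegetation loss ✓; bird nesting decline ✗; water clarity down ✓; dissolved oxygen up ✗
(D) alone accounts for all the evidence.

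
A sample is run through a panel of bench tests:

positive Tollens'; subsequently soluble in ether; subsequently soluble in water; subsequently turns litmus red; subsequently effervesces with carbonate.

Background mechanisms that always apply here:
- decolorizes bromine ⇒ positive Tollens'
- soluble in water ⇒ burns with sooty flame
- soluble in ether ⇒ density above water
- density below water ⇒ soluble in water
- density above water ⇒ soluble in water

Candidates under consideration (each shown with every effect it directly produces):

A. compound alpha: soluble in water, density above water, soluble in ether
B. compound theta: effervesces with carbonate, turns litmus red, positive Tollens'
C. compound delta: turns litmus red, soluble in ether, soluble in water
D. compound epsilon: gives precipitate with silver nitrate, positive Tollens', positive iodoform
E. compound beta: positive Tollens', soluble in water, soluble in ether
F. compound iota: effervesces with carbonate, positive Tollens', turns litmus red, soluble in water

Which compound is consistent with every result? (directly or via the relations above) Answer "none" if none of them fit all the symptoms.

none

For each candidate, compare predicted effects to what was observed:
(A) compound alpha — positive Tollens' miss; soluble in ether match; soluble in water match; turns litmus red miss; effervesces with carbonate miss
(B) compound theta — positive Tollens' match; soluble in ether miss; soluble in water miss; turns litmus red match; effervesces with carbonate match
(C) compound delta — positive Tollens' miss; soluble in ether match; soluble in water match; turns litmus red match; effervesces with carbonate miss
(D) compound epsilon — does not account for soluble in ether, soluble in water, turns litmus red, effervesces with carbonate
(E) compound beta — positive Tollens' match; soluble in ether match; soluble in water match; turns litmus red miss; effervesces with carbonate miss
(F) compound iota — positive Tollens' match; soluble in ether miss; soluble in water match; turns litmus red match; effervesces with carbonate match
Every candidate fails on at least one observation.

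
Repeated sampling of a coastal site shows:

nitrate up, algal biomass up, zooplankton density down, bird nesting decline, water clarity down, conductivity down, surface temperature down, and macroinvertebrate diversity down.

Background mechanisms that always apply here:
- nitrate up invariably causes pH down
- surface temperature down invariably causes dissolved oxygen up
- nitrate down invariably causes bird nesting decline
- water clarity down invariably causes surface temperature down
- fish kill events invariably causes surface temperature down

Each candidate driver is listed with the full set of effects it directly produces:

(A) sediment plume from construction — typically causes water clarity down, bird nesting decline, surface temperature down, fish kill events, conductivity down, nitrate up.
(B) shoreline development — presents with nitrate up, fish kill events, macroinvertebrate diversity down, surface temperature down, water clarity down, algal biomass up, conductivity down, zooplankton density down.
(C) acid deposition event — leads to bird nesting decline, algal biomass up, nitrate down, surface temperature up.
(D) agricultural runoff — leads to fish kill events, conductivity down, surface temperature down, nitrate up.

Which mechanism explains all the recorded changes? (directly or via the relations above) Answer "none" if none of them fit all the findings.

none

Testing each hypothesis:
(A) sediment plume from construction — nitrate up ✓; algal biomass up ✗; zooplankton density down ✗; bird nesting decline ✓; water clarity down ✓; conductivity down ✓; surface temperature down ✓; macroinvertebrate diversity down ✗
(B) shoreline development — nitrate up ✓; algal biomass up ✓; zooplankton density down ✓; bird nesting decline ✗; water clarity down ✓; conductivity down ✓; surface temperature down ✓; macroinvertebrate diversity down ✓
(C) acid deposition event — nitrate up ✗; algal biomass up ✓; zooplankton density down ✗; bird nesting decline ✓; water clarity down ✗; conductivity down ✗; surface temperature down ✗; macroinvertebrate diversity down ✗
(D) agricultural runoff — nitrate up ✓; algal biomass up ✗; zooplankton density down ✗; bird nesting decline ✗; water clarity down ✗; conductivity down ✓; surface temperature down ✓; macroinvertebrate diversity down ✗
No candidate is consistent with all observations.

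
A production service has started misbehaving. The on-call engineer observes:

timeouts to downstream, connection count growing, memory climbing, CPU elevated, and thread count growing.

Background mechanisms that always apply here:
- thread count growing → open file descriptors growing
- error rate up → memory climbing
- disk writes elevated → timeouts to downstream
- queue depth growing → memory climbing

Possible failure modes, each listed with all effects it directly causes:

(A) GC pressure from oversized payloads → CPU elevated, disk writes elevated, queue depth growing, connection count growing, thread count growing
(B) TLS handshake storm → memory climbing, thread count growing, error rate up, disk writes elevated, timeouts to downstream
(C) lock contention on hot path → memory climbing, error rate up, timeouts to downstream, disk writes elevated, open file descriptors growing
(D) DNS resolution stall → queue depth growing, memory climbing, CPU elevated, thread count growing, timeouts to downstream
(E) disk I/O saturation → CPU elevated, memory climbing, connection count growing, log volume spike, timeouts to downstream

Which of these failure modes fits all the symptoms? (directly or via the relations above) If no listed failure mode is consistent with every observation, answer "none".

Per-candidate check:
(A) GC pressure from oversized payloads — timeouts to downstream match (through disk writes elevated → timeouts to downstream); connection count growing match; memory climbing match (through queue depth growing → memory climbing); CPU elevated match; thread count growing match
(B) TLS handshake storm — timeouts to downstream match; connection count growing miss; memory climbing match; CPU elevated miss; thread count growing match
(C) lock contention on hot path — timeouts to downstream match; connection count growing miss; memory climbing match; CPU elevated miss; thread count growing miss
(D) DNS resolution stall — timeouts to downstream match; connection count growing miss; memory climbing match; CPU elevated match; thread count growing match
(E) disk I/O saturation — timeouts to downstream match; connection count growing match; memory climbing match; CPU elevated match; thread count growing miss
Only (A) is consistent with every observation.

A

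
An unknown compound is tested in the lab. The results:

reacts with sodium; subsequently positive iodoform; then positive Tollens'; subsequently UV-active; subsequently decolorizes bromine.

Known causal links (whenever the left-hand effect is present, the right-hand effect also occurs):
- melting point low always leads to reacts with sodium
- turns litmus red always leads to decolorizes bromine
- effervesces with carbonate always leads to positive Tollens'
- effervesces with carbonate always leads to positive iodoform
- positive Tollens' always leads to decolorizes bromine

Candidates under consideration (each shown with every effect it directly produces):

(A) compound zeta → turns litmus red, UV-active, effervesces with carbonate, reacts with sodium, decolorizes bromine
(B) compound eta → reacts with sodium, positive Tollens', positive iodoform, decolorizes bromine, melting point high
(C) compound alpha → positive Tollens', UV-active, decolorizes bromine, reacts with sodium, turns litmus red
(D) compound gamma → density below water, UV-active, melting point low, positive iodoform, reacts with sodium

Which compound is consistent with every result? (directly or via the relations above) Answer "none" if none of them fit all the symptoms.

A

Testing each hypothesis:
(A) compound zeta — accounts for every observation (positive iodoform by effervesces with carbonate → positive iodoform)
(B) compound eta — reacts with sodium yes; positive iodoform yes; positive Tollens' yes; UV-active NO; decolorizes bromine yes
(C) compound alpha — reacts with sodium yes; positive iodoform NO; positive Tollens' yes; UV-active yes; decolorizes bromine yes
(D) compound gamma — does not account for positive Tollens', decolorizes bromine
(A) is the only candidate with no mismatches.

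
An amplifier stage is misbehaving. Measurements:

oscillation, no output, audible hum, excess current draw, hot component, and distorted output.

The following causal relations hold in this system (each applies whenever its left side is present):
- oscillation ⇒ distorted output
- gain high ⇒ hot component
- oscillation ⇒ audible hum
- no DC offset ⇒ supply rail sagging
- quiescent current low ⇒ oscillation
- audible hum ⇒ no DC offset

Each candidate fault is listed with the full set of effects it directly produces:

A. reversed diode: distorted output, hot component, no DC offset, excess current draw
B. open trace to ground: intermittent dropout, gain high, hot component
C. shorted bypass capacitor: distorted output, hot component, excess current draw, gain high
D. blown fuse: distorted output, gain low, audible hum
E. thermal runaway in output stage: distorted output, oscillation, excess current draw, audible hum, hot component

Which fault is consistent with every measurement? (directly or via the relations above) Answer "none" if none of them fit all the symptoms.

Per-candidate check:
(A) reversed diode — oscillation -; no output -; audible hum -; excess current draw +; hot component +; distorted output +
(B) open trace to ground — oscillation -; no output -; audible hum -; excess current draw -; hot component +; distorted output -
(C) shorted bypass capacitor — oscillation -; no output -; audible hum -; excess current draw +; hot component +; distorted output +
(D) blown fuse — oscillation -; no output -; audible hum +; excess current draw -; hot component -; distorted output +
(E) thermal runaway in output stage — does not account for no output
Every candidate fails on at least one observation.

none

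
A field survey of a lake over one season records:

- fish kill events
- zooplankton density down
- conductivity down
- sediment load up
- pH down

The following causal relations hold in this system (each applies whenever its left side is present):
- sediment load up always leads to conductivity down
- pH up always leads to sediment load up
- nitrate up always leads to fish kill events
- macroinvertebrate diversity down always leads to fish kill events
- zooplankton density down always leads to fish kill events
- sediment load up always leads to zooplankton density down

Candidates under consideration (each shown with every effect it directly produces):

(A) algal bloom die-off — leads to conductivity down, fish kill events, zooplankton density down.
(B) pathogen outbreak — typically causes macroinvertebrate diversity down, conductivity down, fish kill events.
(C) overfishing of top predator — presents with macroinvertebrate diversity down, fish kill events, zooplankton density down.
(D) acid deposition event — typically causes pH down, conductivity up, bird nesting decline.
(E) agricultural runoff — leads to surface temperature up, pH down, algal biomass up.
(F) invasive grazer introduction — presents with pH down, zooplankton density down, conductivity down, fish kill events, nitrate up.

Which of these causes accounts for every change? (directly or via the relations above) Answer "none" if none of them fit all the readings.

none

Per-candidate check:
(A) algal bloom die-off — does not account for sediment load up, pH down
(B) pathogen outbreak — does not account for zooplankton density down, sediment load up, pH down
(C) overfishing of top predator — fish kill events yes; zooplankton density down yes; conductivity down NO; sediment load up NO; pH down NO
(D) acid deposition event — fails on fish kill events, zooplankton density down, conductivity down, sediment load up (predicts conductivity up, not conductivity down)
(E) agricultural runoff — fish kill events NO; zooplankton density down NO; conductivity down NO; sediment load up NO; pH down yes
(F) invasive grazer introduction — does not account for sediment load up
Every candidate fails on at least one observation.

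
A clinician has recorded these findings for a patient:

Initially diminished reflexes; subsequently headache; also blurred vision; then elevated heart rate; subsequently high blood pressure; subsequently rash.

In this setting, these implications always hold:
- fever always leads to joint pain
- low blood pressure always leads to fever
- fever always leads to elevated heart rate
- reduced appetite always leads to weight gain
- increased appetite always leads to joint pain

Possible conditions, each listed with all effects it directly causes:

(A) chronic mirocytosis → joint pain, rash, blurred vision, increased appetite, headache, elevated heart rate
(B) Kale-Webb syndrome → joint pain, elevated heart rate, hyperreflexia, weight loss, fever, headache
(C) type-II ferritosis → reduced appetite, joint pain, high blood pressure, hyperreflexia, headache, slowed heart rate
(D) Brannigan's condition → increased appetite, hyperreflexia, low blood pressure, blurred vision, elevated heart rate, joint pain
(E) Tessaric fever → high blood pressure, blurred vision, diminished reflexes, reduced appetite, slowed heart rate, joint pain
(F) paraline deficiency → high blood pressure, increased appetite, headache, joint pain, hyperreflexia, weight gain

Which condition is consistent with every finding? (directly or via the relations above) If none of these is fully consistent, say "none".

Testing each hypothesis:
(A) chronic mirocytosis — does not account for diminished reflexes, high blood pressure
(B) Kale-Webb syndrome — fails on diminished reflexes, blurred vision, high blood pressure, rash (predicts hyperreflexia, not diminished reflexes)
(C) type-II ferritosis — diminished reflexes NO; headache yes; blurred vision NO; elevated heart rate NO; high blood pressure yes; rash NO
(D) Brannigan's condition — fails on diminished reflexes, headache, high blood pressure, rash (predicts hyperreflexia, not diminished reflexes; predicts low blood pressure, not high blood pressure)
(E) Tessaric fever — fails on headache, elevated heart rate, rash (predicts slowed heart rate, not elevated heart rate)
(F) paraline deficiency — fails on diminished reflexes, blurred vision, elevated heart rate, rash (predicts hyperreflexia, not diminished reflexes)
None of the listed candidates fits everything.

none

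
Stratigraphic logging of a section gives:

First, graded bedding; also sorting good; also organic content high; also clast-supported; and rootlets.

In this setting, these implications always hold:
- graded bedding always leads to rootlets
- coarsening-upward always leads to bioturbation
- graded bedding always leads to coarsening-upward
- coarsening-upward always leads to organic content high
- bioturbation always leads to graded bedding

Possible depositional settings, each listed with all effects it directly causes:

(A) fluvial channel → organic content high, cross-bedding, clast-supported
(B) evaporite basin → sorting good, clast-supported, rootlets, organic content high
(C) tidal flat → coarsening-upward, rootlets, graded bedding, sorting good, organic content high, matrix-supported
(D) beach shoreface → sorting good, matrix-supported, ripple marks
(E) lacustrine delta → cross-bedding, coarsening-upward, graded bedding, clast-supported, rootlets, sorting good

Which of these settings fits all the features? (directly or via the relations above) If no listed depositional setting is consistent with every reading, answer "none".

E

Testing each hypothesis:
(A) fluvial channel — graded bedding NO; sorting good NO; organic content high yes; clast-supported yes; rootlets NO
(B) evaporite basin — does not account for graded bedding
(C) tidal flat — fails on clast-supported (predicts matrix-supported, not clast-supported)
(D) beach shoreface — fails on graded bedding, organic content high, clast-supported, rootlets (predicts matrix-supported, not clast-supported)
(E) lacustrine delta — accounts for every observation (organic content high through coarsening-upward → organic content high)
(E) is the only candidate with no mismatches.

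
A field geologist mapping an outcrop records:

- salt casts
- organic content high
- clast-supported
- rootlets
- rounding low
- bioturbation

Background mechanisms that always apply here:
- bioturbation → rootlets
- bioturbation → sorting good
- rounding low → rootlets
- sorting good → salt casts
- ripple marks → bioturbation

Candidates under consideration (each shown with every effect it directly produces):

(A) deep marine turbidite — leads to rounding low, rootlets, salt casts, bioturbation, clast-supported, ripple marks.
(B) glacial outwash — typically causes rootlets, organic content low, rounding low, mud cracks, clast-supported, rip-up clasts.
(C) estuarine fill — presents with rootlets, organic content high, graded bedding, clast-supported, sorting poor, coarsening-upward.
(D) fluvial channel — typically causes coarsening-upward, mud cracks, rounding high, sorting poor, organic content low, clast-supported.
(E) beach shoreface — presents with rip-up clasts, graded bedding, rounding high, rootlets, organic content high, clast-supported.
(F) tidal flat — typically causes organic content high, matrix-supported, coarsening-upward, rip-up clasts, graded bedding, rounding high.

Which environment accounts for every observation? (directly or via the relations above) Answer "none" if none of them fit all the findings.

none

Testing each hypothesis:
(A) deep marine turbidite — salt casts ✓; organic content high ✗; clast-supported ✓; rootlets ✓; rounding low ✓; bioturbation ✓
(B) glacial outwash — salt casts ✗; organic content high ✗; clast-supported ✓; rootlets ✓; rounding low ✓; bioturbation ✗
(C) estuarine fill — does not account for salt casts, rounding low, bioturbation
(D) fluvial channel — fails on salt casts, organic content high, rootlets, rounding low, bioturbation (predicts organic content low, not organic content high; predicts rounding high, not rounding low)
(E) beach shoreface — salt casts ✗; organic content high ✓; clast-supported ✓; rootlets ✓; rounding low ✗; bioturbation ✗
(F) tidal flat — fails on salt casts, clast-supported, rootlets, rounding low, bioturbation (predicts matrix-supported, not clast-supported; predicts rounding high, not rounding low)
No candidate is consistent with all observations.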